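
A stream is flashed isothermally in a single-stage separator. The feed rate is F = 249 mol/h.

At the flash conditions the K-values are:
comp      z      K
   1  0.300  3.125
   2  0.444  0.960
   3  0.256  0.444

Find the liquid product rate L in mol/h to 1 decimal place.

L = 71.8 mol/h

Newton–Raphson from V/F = 0.5:
  V/F = 0.500: g = 0.0938, g' = -0.471 → V/F = 0.699
  V/F = 0.699: g = 0.0053, g' = -0.432 → V/F = 0.712
Converged at V/F = 0.712.
Then V = V/F·F = 0.7115·249 = 177.2 mol/h and L = F − V = 71.8 mol/h.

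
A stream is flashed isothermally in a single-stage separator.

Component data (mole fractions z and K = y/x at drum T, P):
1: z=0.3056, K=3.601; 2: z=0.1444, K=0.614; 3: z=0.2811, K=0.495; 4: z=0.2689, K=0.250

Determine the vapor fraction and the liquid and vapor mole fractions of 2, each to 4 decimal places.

Newton–Raphson from ψ = 0.38:
  ψ = 0.3800: g = -0.12329, g' = -0.9581 → ψ = 0.2513
  ψ = 0.2513: g = 0.00783, g' = -1.1061 → ψ = 0.2584
Converged at ψ = 0.2584.
Compositions from xᵢ = zᵢ/(1+ψ(Kᵢ−1)), yᵢ = Kᵢxᵢ:
  1: x = 0.1828, y = 0.6581
  2: x = 0.1604, y = 0.0985
  3: x = 0.3233, y = 0.1600
  4: x = 0.3336, y = 0.0834

ψ = 0.2584, x_2 = 0.1604, y_2 = 0.0985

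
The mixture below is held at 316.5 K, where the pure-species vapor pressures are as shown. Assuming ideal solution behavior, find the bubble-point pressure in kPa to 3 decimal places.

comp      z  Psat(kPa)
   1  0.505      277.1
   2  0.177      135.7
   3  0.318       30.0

At the bubble point ψ → 0, so ΣzᵢKᵢ = 1 with Kᵢ = Pᵢˢᵃᵗ/P ⇒ P = ΣzᵢPᵢˢᵃᵗ.
P = 0.505·277.1 + 0.177·135.7 + 0.318·30.0 = 173.494 kPa

Pbub = 173.494 kPa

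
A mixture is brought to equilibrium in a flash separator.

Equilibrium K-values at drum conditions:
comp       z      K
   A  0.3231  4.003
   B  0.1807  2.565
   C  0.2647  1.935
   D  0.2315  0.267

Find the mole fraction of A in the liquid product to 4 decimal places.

x_A = 0.0865

Newton–Raphson from ψ = 0.5:
  ψ = 0.5000: g = 0.44732, g' = -1.0223 → ψ = 0.9376
  ψ = 0.9376: g = -0.04173, g' = -1.6100 → ψ = 0.9116
  ψ = 0.9116: g = -0.00173, g' = -1.4812 → ψ = 0.9105
Converged at ψ = 0.9105.
Compositions from xᵢ = zᵢ/(1+ψ(Kᵢ−1)), yᵢ = Kᵢxᵢ:
  A: x = 0.0865, y = 0.3464
  B: x = 0.0745, y = 0.1911
  C: x = 0.1430, y = 0.2767
  D: x = 0.6960, y = 0.1858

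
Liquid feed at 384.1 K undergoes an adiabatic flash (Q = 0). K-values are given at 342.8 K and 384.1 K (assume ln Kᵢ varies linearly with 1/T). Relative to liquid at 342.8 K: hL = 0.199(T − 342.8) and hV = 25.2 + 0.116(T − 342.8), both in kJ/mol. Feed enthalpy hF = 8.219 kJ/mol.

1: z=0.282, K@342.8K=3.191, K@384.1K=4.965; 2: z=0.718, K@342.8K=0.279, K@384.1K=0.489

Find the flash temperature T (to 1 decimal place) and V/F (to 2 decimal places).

Adiabatic flash: solve Rachford–Rice at each trial T, then check hF = ψ·hV(T) + (1−ψ)·hL(T).
  T = 342.8 K: K = (3.191, 0.279), RR gives ψ = 0.063, H_out = 1.598 kJ/mol
  T = 384.1 K: K = (4.965, 0.489), RR gives ψ = 0.371, H_out = 16.291 kJ/mol
  T = 363.5 K: K = (4.033, 0.376), RR gives ψ = 0.215, H_out = 9.165 kJ/mol
  T = 353.1 K: K = (3.598, 0.325), RR gives ψ = 0.141, H_out = 5.489 kJ/mol
  T = 358.3 K: K = (3.812, 0.350), RR gives ψ = 0.178, H_out = 7.348 kJ/mol
  T = 360.9 K: K = (3.922, 0.362), RR gives ψ = 0.197, H_out = 8.261 kJ/mol
  T = 359.6 K: K = (3.867, 0.356), RR gives ψ = 0.187, H_out = 7.806 kJ/mol
Linear interpolation between T = 359.6 (H_out = 7.806) and T = 360.9 (H_out = 8.261) on hF = 8.219 gives T ≈ 360.8 K, at which ψ = 0.20.

T = 360.8 K, V/F = 0.20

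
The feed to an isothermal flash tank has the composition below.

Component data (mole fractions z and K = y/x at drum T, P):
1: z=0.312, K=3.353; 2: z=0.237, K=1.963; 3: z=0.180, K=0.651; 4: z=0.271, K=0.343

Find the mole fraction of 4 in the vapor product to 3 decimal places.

y_4 = 0.172

Rachford–Rice: g(V/F) = Σ zᵢ(Kᵢ−1)/(1+V/F(Kᵢ−1)) = 0.
Feasibility: ΣzᵢKᵢ = 1.722, Σzᵢ/Kᵢ = 1.280 — both > 1, two phases present.
Newton–Raphson from V/F = 0.64:
  V/F = 0.640: g = 0.0460, g' = -0.744 → V/F = 0.702
  V/F = 0.702: g = -0.0006, g' = -0.765 → V/F = 0.701
Converged at V/F = 0.701.
Compositions from xᵢ = zᵢ/(1+V/F(Kᵢ−1)), yᵢ = Kᵢxᵢ:
  1: x = 0.118, y = 0.395
  2: x = 0.141, y = 0.278
  3: x = 0.238, y = 0.155
  4: x = 0.502, y = 0.172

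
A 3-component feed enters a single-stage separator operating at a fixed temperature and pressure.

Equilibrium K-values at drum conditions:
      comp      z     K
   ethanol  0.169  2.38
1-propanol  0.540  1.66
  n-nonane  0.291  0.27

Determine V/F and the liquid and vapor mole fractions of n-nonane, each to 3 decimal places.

V/F = 0.607, x_n-nonane = 0.522, y_n-nonane = 0.141

Rachford–Rice: g(V/F) = Σ zᵢ(Kᵢ−1)/(1+V/F(Kᵢ−1)) = 0.
Check two-phase: ΣzᵢKᵢ = 1.377 > 1 and Σzᵢ/Kᵢ = 1.474 > 1, so g(0) = 0.377 > 0 and g(1) = -0.474 < 0.
Newton–Raphson from V/F = 0.5:
  V/F = 0.500: g = 0.0714, g' = -0.630 → V/F = 0.613
  V/F = 0.613: g = -0.0046, g' = -0.722 → V/F = 0.607
Converged at V/F = 0.607.
Compositions from xᵢ = zᵢ/(1+V/F(Kᵢ−1)), yᵢ = Kᵢxᵢ:
  ethanol: x = 0.092, y = 0.219
  1-propanol: x = 0.386, y = 0.640
  n-nonane: x = 0.522, y = 0.141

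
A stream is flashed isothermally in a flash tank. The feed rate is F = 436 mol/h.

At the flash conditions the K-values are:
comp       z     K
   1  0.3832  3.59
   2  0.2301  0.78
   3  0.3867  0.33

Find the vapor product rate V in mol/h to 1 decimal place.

Material balance + equilibrium reduce to Σ zᵢ(Kᵢ−1)/(1+ψ(Kᵢ−1)) = 0.
Feasibility: ΣzᵢKᵢ = 1.6828, Σzᵢ/Kᵢ = 1.5736 — both > 1, two phases present.
Newton iteration, ψ⁰ = 0.5:
  ψ = 0.5000: g = -0.01403, g' = -0.8946 → ψ = 0.4843
  ψ = 0.4843: g = 0.00004, g' = -0.9002 → ψ = 0.4844
Converged at ψ = 0.4844.
Then V = ψ·F = 0.4844·436 = 211.2 mol/h and L = F − V = 224.8 mol/h.

V = 211.2 mol/h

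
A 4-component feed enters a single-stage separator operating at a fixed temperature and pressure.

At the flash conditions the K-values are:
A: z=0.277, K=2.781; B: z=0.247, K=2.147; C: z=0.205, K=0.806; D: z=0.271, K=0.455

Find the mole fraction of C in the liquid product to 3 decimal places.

Material balance + equilibrium reduce to Σ zᵢ(Kᵢ−1)/(1+β(Kᵢ−1)) = 0.
Feasibility: ΣzᵢKᵢ = 1.589, Σzᵢ/Kᵢ = 1.065 — both > 1, two phases present.
Iterate (Newton) starting at β = 0.36:
  β = 0.360: g = 0.2746, g' = -0.622 → β = 0.801
  β = 0.801: g = 0.0417, g' = -0.502 → β = 0.884
  β = 0.884: g = -0.0008, g' = -0.524 → β = 0.883
Converged at β = 0.883.
Compositions from xᵢ = zᵢ/(1+β(Kᵢ−1)), yᵢ = Kᵢxᵢ:
  A: x = 0.108, y = 0.300
  B: x = 0.123, y = 0.264
  C: x = 0.247, y = 0.199
  D: x = 0.522, y = 0.238

x_C = 0.247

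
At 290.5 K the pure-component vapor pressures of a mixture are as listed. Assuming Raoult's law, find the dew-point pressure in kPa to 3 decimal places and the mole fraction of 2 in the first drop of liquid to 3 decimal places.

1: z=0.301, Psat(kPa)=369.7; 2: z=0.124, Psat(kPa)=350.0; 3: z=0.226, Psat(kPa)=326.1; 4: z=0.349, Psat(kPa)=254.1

Pdew = 309.122 kPa, x_2 = 0.110

At the dew point ψ → 1, so Σzᵢ/Kᵢ = 1 with Kᵢ = Pᵢˢᵃᵗ/P ⇒ 1/P = Σzᵢ/Pᵢˢᵃᵗ.
1/P = 0.301/369.7 + 0.124/350.0 + 0.226/326.1 + 0.349/254.1 = 0.003235 ⇒ P = 309.122 kPa
xᵢ = zᵢP/Pᵢˢᵃᵗ ⇒ x_2 = 0.124·309.122/350.0 = 0.110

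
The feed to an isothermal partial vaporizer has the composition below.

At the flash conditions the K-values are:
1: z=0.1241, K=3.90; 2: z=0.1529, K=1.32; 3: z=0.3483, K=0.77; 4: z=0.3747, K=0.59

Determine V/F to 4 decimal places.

Iterate (Newton) starting at V/F = 0.5:
  V/F = 0.5000: g = -0.09469, g' = -0.3087 → V/F = 0.1933
  V/F = 0.1933: g = 0.02602, g' = -0.5370 → V/F = 0.2417
  V/F = 0.2417: g = 0.00164, g' = -0.4725 → V/F = 0.2452
Converged at V/F = 0.2452.

V/F = 0.2452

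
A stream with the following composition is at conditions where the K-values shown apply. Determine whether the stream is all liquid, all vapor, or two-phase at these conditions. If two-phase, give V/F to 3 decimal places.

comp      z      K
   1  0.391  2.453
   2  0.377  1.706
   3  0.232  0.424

all vapor

ΣzᵢKᵢ = 1.701; Σzᵢ/Kᵢ = 0.928.
Since Σzᵢ/Kᵢ < 1 the mixture is above its dew point — single vapor phase.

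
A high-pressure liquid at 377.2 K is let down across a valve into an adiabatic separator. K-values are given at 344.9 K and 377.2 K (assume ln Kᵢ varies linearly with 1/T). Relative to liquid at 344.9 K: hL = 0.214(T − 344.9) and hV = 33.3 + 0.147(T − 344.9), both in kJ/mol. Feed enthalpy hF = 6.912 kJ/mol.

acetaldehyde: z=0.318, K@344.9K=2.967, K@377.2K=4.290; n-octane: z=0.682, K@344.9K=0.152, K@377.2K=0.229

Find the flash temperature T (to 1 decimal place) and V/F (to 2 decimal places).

Adiabatic flash: solve Rachford–Rice at each trial T, then check hF = ψ·hV(T) + (1−ψ)·hL(T).
  T = 344.9 K: K = (2.967, 0.152), RR gives ψ = 0.028, H_out = 0.942 kJ/mol
  T = 377.2 K: K = (4.290, 0.229), RR gives ψ = 0.205, H_out = 13.300 kJ/mol
  T = 361.0 K: K = (3.595, 0.188), RR gives ψ = 0.129, H_out = 7.599 kJ/mol
  T = 352.9 K: K = (3.271, 0.169), RR gives ψ = 0.083, H_out = 4.418 kJ/mol
  T = 356.9 K: K = (3.429, 0.179), RR gives ψ = 0.106, H_out = 6.025 kJ/mol
  T = 358.9 K: K = (3.510, 0.183), RR gives ψ = 0.118, H_out = 6.801 kJ/mol
Linear interpolation between T = 358.9 (H_out = 6.801) and T = 361.0 (H_out = 7.599) on hF = 6.912 gives T ≈ 359.2 K, at which ψ = 0.12.

T = 359.2 K, V/F = 0.12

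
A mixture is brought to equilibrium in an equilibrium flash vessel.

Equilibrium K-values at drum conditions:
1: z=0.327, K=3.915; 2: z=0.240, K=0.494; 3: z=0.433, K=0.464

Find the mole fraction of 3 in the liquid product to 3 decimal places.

x_3 = 0.548

Newton iteration, V/F⁰ = 0.5:
  V/F = 0.500: g = -0.0918, g' = -0.802 → V/F = 0.386
  V/F = 0.386: g = 0.0053, g' = -0.908 → V/F = 0.391
  V/F = 0.391: g = 0.0000, g' = -0.901 → V/F = 0.392
Converged at V/F = 0.392.
Compositions from xᵢ = zᵢ/(1+V/F(Kᵢ−1)), yᵢ = Kᵢxᵢ:
  1: x = 0.153, y = 0.598
  2: x = 0.299, y = 0.148
  3: x = 0.548, y = 0.254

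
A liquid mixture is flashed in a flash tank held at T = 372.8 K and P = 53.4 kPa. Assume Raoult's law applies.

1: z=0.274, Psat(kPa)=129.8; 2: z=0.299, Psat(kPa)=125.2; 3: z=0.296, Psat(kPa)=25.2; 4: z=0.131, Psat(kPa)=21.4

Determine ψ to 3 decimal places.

Raoult's law: Kᵢ = Pᵢˢᵃᵗ/P = Pᵢˢᵃᵗ/53.4.
  K_1 = 129.8/53.4 = 2.43071, K_2 = 125.2/53.4 = 2.34457, K_3 = 25.2/53.4 = 0.47191, K_4 = 21.4/53.4 = 0.40075
Newton iteration, ψ⁰ = 0.7:
  ψ = 0.700: g = 0.0198, g' = -0.631 → ψ = 0.731
Converged at ψ = 0.731.

ψ = 0.731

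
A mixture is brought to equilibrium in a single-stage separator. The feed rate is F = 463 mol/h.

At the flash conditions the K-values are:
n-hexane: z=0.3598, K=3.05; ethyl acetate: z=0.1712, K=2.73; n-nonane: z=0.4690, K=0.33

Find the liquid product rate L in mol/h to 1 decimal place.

L = 207.9 mol/h

Material balance + equilibrium reduce to Σ zᵢ(Kᵢ−1)/(1+β(Kᵢ−1)) = 0.
Check two-phase: ΣzᵢKᵢ = 1.7195 > 1 and Σzᵢ/Kᵢ = 1.6019 > 1, so g(0) = 0.7195 > 0 and g(1) = -0.6019 < 0.
Newton–Raphson from β = 0.38:
  β = 0.3800: g = 0.17175, g' = -1.0432 → β = 0.5446
  β = 0.5446: g = 0.00621, g' = -0.9953 → β = 0.5509
Converged at β = 0.5509.
Then V = β·F = 0.5509·463 = 255.1 mol/h and L = F − V = 207.9 mol/h.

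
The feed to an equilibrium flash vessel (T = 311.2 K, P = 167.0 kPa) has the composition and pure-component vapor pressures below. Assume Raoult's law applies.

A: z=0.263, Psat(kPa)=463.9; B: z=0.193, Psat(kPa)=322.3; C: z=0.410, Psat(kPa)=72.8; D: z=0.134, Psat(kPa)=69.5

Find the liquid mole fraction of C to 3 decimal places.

Raoult's law: Kᵢ = Pᵢˢᵃᵗ/P = Pᵢˢᵃᵗ/167.0.
  K_A = 463.9/167.0 = 2.77784, K_B = 322.3/167.0 = 1.92994, K_C = 72.8/167.0 = 0.43593, K_D = 69.5/167.0 = 0.41617
Let β = V/F and solve Σ zᵢ(Kᵢ−1)/(1+β(Kᵢ−1)) = 0.
g(0) = ΣzᵢKᵢ − 1 = 0.338 and g(1) = 1 − Σzᵢ/Kᵢ = -0.457, so a root lies in (0, 1).
Newton iteration, β⁰ = 0.42:
  β = 0.420: g = -0.0100, g' = -0.663 → β = 0.405
Converged at β = 0.405.
Compositions from xᵢ = zᵢ/(1+β(Kᵢ−1)), yᵢ = Kᵢxᵢ:
  A: x = 0.153, y = 0.425
  B: x = 0.140, y = 0.271
  C: x = 0.531, y = 0.232
  D: x = 0.175, y = 0.073

x_C = 0.531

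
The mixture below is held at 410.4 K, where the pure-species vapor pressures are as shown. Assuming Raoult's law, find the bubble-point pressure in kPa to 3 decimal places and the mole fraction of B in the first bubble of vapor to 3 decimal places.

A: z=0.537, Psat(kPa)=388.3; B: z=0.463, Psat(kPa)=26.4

Pbub = 220.740 kPa, y_B = 0.055

At the bubble point ψ → 0, so ΣzᵢKᵢ = 1 with Kᵢ = Pᵢˢᵃᵗ/P ⇒ P = ΣzᵢPᵢˢᵃᵗ.
P = 0.537·388.3 + 0.463·26.4 = 220.740 kPa
yᵢ = zᵢPᵢˢᵃᵗ/P ⇒ y_B = 0.463·26.4/220.740 = 0.055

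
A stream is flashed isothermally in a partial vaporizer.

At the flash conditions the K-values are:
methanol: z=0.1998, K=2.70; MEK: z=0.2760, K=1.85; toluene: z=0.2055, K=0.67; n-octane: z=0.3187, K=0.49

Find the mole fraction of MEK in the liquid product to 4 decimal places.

x_MEK = 0.1817

Newton iteration, V/F⁰ = 0.5:
  V/F = 0.5000: g = 0.04885, g' = -0.4484 → V/F = 0.6089
  V/F = 0.6089: g = 0.00086, g' = -0.4354 → V/F = 0.6109
Converged at V/F = 0.6109.
Compositions from xᵢ = zᵢ/(1+V/F(Kᵢ−1)), yᵢ = Kᵢxᵢ:
  methanol: x = 0.0980, y = 0.2646
  MEK: x = 0.1817, y = 0.3361
  toluene: x = 0.2574, y = 0.1725
  n-octane: x = 0.4629, y = 0.2268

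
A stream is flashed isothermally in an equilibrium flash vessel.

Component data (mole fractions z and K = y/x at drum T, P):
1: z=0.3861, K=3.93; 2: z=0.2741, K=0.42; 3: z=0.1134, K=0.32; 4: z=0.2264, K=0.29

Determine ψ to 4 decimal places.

ψ = 0.3860

Iterate (Newton) starting at ψ = 0.5:
  ψ = 0.5000: g = -0.13103, g' = -1.1231 → ψ = 0.3833
  ψ = 0.3833: g = 0.00324, g' = -1.1991 → ψ = 0.3860
Converged at ψ = 0.3860.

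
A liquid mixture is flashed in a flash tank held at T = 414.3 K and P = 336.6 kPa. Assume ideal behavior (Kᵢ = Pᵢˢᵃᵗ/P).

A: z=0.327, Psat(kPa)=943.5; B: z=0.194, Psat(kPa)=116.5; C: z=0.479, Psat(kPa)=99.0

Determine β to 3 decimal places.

Raoult's law: Kᵢ = Pᵢˢᵃᵗ/P = Pᵢˢᵃᵗ/336.6.
  K_A = 943.5/336.6 = 2.80303, K_B = 116.5/336.6 = 0.34611, K_C = 99.0/336.6 = 0.29412
Material balance + equilibrium reduce to Σ zᵢ(Kᵢ−1)/(1+β(Kᵢ−1)) = 0.
Feasibility: ΣzᵢKᵢ = 1.125, Σzᵢ/Kᵢ = 2.306 — both > 1, two phases present.
Newton–Raphson from β = 0.5:
  β = 0.500: g = -0.4010, g' = -1.047 → β = 0.117
  β = 0.117: g = -0.0192, g' = -1.106 → β = 0.100
Converged at β = 0.100.

β = 0.100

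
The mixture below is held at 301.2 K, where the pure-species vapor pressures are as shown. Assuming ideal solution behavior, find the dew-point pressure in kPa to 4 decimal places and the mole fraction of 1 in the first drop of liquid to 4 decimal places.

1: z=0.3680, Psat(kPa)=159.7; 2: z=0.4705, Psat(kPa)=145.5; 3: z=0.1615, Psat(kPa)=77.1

Pdew = 131.0156 kPa, x_1 = 0.3019

At the dew point ψ → 1, so Σzᵢ/Kᵢ = 1 with Kᵢ = Pᵢˢᵃᵗ/P ⇒ 1/P = Σzᵢ/Pᵢˢᵃᵗ.
1/P = 0.3680/159.7 + 0.4705/145.5 + 0.1615/77.1 = 0.0076327 ⇒ P = 131.0156 kPa
xᵢ = zᵢP/Pᵢˢᵃᵗ ⇒ x_1 = 0.3680·131.0156/159.7 = 0.3019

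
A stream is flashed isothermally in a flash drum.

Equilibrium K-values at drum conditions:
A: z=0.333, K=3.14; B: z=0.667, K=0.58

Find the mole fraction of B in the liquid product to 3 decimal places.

Let β = V/F and solve Σ zᵢ(Kᵢ−1)/(1+β(Kᵢ−1)) = 0.
Feasibility: ΣzᵢKᵢ = 1.432, Σzᵢ/Kᵢ = 1.256 — both > 1, two phases present.
Binary case is linear: z₁(K₁−1)(1+β(K₂−1)) + z₂(K₂−1)(1+β(K₁−1)) = 0
⇒ β = [z₁(K₁−1)+z₂(K₂−1)] / [−(K₁−1)(K₂−1)] = 0.4325/0.8988 = 0.481
Compositions from xᵢ = zᵢ/(1+β(Kᵢ−1)), yᵢ = Kᵢxᵢ:
  A: x = 0.164, y = 0.515
  B: x = 0.836, y = 0.485

x_B = 0.836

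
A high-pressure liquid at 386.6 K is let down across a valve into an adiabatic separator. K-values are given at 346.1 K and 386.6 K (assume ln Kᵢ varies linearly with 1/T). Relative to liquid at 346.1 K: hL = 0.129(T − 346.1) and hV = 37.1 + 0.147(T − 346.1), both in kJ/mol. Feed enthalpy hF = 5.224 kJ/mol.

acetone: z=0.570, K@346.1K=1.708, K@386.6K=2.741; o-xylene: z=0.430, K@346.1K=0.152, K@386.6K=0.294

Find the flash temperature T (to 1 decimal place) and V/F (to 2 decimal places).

Adiabatic flash: solve Rachford–Rice at each trial T, then check hF = ψ·hV(T) + (1−ψ)·hL(T).
  T = 346.1 K: K = (1.708, 0.152), RR gives ψ = 0.065, H_out = 2.405 kJ/mol
  T = 386.6 K: K = (2.741, 0.294), RR gives ψ = 0.560, H_out = 26.423 kJ/mol
  T = 366.4 K: K = (2.193, 0.215), RR gives ψ = 0.366, H_out = 16.340 kJ/mol
  T = 356.2 K: K = (1.941, 0.182), RR gives ψ = 0.240, H_out = 10.241 kJ/mol
  T = 351.1 K: K = (1.821, 0.166), RR gives ψ = 0.160, H_out = 6.602 kJ/mol
  T = 348.6 K: K = (1.764, 0.159), RR gives ψ = 0.115, H_out = 4.598 kJ/mol
  T = 349.9 K: K = (1.794, 0.163), RR gives ψ = 0.139, H_out = 5.662 kJ/mol
Linear interpolation between T = 348.6 (H_out = 4.598) and T = 349.9 (H_out = 5.662) on hF = 5.224 gives T ≈ 349.4 K, at which ψ = 0.13.

T = 349.4 K, V/F = 0.13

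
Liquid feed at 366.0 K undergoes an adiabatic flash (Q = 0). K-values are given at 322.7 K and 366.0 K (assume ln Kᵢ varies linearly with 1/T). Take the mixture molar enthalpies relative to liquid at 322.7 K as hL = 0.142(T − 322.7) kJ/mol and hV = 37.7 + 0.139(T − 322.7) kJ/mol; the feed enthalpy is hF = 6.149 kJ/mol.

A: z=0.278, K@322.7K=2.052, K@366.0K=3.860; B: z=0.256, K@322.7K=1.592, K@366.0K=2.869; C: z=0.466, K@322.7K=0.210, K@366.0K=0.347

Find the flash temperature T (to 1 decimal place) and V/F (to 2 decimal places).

Adiabatic flash: solve Rachford–Rice at each trial T, then check hF = ψ·hV(T) + (1−ψ)·hL(T).
  T = 322.7 K: K = (2.052, 1.592, 0.210), RR gives ψ = 0.112, H_out = 4.216 kJ/mol
  T = 366.0 K: K = (3.860, 2.869, 0.347), RR gives ψ = 0.617, H_out = 29.336 kJ/mol
  T = 344.4 K: K = (2.873, 2.179, 0.274), RR gives ψ = 0.427, H_out = 19.155 kJ/mol
  T = 333.5 K: K = (2.439, 1.871, 0.241), RR gives ψ = 0.298, H_out = 12.753 kJ/mol
  T = 328.1 K: K = (2.241, 1.728, 0.225), RR gives ψ = 0.215, H_out = 8.877 kJ/mol
  T = 325.4 K: K = (2.145, 1.659, 0.218), RR gives ψ = 0.167, H_out = 6.666 kJ/mol
  T = 324.0 K: K = (2.096, 1.624, 0.214), RR gives ψ = 0.139, H_out = 5.429 kJ/mol
Linear interpolation between T = 324.0 (H_out = 5.429) and T = 325.4 (H_out = 6.666) on hF = 6.149 gives T ≈ 324.8 K, at which ψ = 0.16.

T = 324.8 K, V/F = 0.16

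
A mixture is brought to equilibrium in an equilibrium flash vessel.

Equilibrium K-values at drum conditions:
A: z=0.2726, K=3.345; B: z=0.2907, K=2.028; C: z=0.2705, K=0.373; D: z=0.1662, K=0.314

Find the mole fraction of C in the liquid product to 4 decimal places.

Let ψ = V/F and solve Σ zᵢ(Kᵢ−1)/(1+ψ(Kᵢ−1)) = 0.
Feasibility: ΣzᵢKᵢ = 1.6545, Σzᵢ/Kᵢ = 1.4793 — both > 1, two phases present.
Newton–Raphson from ψ = 0.5:
  ψ = 0.5000: g = 0.07104, g' = -0.8585 → ψ = 0.5827
  ψ = 0.5827: g = -0.00020, g' = -0.8689 → ψ = 0.5825
Converged at ψ = 0.5825.
Compositions from xᵢ = zᵢ/(1+ψ(Kᵢ−1)), yᵢ = Kᵢxᵢ:
  A: x = 0.1152, y = 0.3854
  B: x = 0.1818, y = 0.3687
  C: x = 0.4261, y = 0.1590
  D: x = 0.2768, y = 0.0869

x_C = 0.4261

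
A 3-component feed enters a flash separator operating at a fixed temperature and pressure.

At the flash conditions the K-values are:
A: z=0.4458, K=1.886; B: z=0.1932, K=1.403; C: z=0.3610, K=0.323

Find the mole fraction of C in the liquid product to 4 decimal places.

x_C = 0.5162

Let ψ = V/F and solve Σ zᵢ(Kᵢ−1)/(1+ψ(Kᵢ−1)) = 0.
Feasibility: ΣzᵢKᵢ = 1.2284, Σzᵢ/Kᵢ = 1.4917 — both > 1, two phases present.
Newton iteration, ψ⁰ = 0.5:
  ψ = 0.5000: g = -0.03094, g' = -0.5679 → ψ = 0.4455
  ψ = 0.4455: g = -0.00075, g' = -0.5417 → ψ = 0.4441
Converged at ψ = 0.4441.
Compositions from xᵢ = zᵢ/(1+ψ(Kᵢ−1)), yᵢ = Kᵢxᵢ:
  A: x = 0.3199, y = 0.6034
  B: x = 0.1639, y = 0.2299
  C: x = 0.5162, y = 0.1667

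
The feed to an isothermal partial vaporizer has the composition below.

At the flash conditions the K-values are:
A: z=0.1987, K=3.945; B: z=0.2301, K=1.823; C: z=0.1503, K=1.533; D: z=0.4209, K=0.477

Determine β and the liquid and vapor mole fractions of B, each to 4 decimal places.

β = 0.7402, x_B = 0.1430, y_B = 0.2607

Rachford–Rice: g(β) = Σ zᵢ(Kᵢ−1)/(1+β(Kᵢ−1)) = 0.
g(0) = ΣzᵢKᵢ − 1 = 0.6345 and g(1) = 1 − Σzᵢ/Kᵢ = -0.1570, so a root lies in (0, 1).
Newton–Raphson from β = 0.43:
  β = 0.4300: g = 0.17925, g' = -0.6404 → β = 0.7099
  β = 0.7099: g = 0.01687, g' = -0.5562 → β = 0.7402
Converged at β = 0.7402.
Compositions from xᵢ = zᵢ/(1+β(Kᵢ−1)), yᵢ = Kᵢxᵢ:
  A: x = 0.0625, y = 0.2465
  B: x = 0.1430, y = 0.2607
  C: x = 0.1078, y = 0.1652
  D: x = 0.6867, y = 0.3276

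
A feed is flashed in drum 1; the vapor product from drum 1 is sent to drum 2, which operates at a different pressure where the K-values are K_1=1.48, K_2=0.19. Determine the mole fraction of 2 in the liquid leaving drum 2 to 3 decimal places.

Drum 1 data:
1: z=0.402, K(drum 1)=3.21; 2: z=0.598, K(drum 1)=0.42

Drum 1:
Rachford–Rice: g(ψ₁) = Σ zᵢ(Kᵢ−1)/(1+ψ₁(Kᵢ−1)) = 0.
Check two-phase: ΣzᵢKᵢ = 1.542 > 1 and Σzᵢ/Kᵢ = 1.549 > 1, so g(0) = 0.542 > 0 and g(1) = -0.549 < 0.
Newton iteration, ψ₁⁰ = 0.5:
  ψ₁ = 0.500: g = -0.0665, g' = -0.842 → ψ₁ = 0.421
  ψ₁ = 0.421: g = 0.0013, g' = -0.879 → ψ₁ = 0.423
Converged at ψ₁ = 0.423.
Drum-1 compositions:
  1: x = 0.208, y = 0.667
  2: x = 0.792, y = 0.333
Drum-2 feed = drum-1 vapor: z₂ = (0.6673, 0.3327).
Drum 2:
Let ψ₂ = V/F and solve Σ zᵢ(Kᵢ−1)/(1+ψ₂(Kᵢ−1)) = 0.
Feasibility: ΣzᵢKᵢ = 1.051, Σzᵢ/Kᵢ = 2.202 — both > 1, two phases present.
Binary case is linear: z₁(K₁−1)(1+ψ₂(K₂−1)) + z₂(K₂−1)(1+ψ₂(K₁−1)) = 0
⇒ ψ₂ = [z₁(K₁−1)+z₂(K₂−1)] / [−(K₁−1)(K₂−1)] = 0.0508/0.3888 = 0.131
  1: x = 0.628, y = 0.929
  2: x = 0.372, y = 0.071

x_2 (drum 2) = 0.372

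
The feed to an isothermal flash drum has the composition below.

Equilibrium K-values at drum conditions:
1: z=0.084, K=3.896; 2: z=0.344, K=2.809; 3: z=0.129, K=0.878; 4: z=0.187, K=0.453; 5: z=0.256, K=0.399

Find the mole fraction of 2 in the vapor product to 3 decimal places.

Material balance + equilibrium reduce to Σ zᵢ(Kᵢ−1)/(1+ψ(Kᵢ−1)) = 0.
g(0) = ΣzᵢKᵢ − 1 = 0.594 and g(1) = 1 − Σzᵢ/Kᵢ = -0.345, so a root lies in (0, 1).
Iterate (Newton) starting at ψ = 0.5:
  ψ = 0.500: g = 0.0486, g' = -0.725 → ψ = 0.567
  ψ = 0.567: g = 0.0007, g' = -0.708 → ψ = 0.568
Converged at ψ = 0.568.
Compositions from xᵢ = zᵢ/(1+ψ(Kᵢ−1)), yᵢ = Kᵢxᵢ:
  1: x = 0.032, y = 0.124
  2: x = 0.170, y = 0.477
  3: x = 0.139, y = 0.122
  4: x = 0.271, y = 0.123
  5: x = 0.389, y = 0.155

y_2 = 0.477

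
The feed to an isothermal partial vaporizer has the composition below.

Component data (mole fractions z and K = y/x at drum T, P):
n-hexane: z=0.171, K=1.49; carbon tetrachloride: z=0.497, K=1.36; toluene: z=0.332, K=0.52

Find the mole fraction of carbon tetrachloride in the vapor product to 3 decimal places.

y_carbon tetrachloride = 0.565

Material balance + equilibrium reduce to Σ zᵢ(Kᵢ−1)/(1+V/F(Kᵢ−1)) = 0.
Check two-phase: ΣzᵢKᵢ = 1.103 > 1 and Σzᵢ/Kᵢ = 1.119 > 1, so g(0) = 0.103 > 0 and g(1) = -0.119 < 0.
Iterate (Newton) starting at V/F = 0.5:
  V/F = 0.500: g = 0.0092, g' = -0.205 → V/F = 0.545
  V/F = 0.545: g = -0.0001, g' = -0.211 → V/F = 0.544
Converged at V/F = 0.544.
Compositions from xᵢ = zᵢ/(1+V/F(Kᵢ−1)), yᵢ = Kᵢxᵢ:
  n-hexane: x = 0.135, y = 0.201
  carbon tetrachloride: x = 0.416, y = 0.565
  toluene: x = 0.449, y = 0.234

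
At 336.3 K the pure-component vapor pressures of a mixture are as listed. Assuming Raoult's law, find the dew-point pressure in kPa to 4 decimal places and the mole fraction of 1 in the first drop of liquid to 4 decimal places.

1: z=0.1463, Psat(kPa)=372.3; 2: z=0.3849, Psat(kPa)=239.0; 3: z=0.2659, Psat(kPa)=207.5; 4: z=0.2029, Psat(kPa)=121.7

At the dew point ψ → 1, so Σzᵢ/Kᵢ = 1 with Kᵢ = Pᵢˢᵃᵗ/P ⇒ 1/P = Σzᵢ/Pᵢˢᵃᵗ.
1/P = 0.1463/372.3 + 0.3849/239.0 + 0.2659/207.5 + 0.2029/121.7 = 0.0049521 ⇒ P = 201.9352 kPa
xᵢ = zᵢP/Pᵢˢᵃᵗ ⇒ x_1 = 0.1463·201.9352/372.3 = 0.0794

Pdew = 201.9352 kPa, x_1 = 0.0794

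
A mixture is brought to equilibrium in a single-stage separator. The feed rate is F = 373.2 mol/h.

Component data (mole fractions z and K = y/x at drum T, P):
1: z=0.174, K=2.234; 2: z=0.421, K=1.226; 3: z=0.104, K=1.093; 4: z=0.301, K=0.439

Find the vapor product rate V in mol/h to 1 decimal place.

V = 177.7 mol/h

Newton–Raphson from V/F = 0.5:
  V/F = 0.500: g = -0.0072, g' = -0.303 → V/F = 0.476
Converged at V/F = 0.476.
Then V = V/F·F = 0.4762·373.2 = 177.7 mol/h and L = F − V = 195.5 mol/h.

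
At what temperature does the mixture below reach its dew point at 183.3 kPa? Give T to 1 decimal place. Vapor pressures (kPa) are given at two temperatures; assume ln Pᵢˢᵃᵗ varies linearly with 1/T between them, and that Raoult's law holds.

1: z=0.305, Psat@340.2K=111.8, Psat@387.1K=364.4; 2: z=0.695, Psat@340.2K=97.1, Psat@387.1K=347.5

T = 361.0 K

Dew-point temperature: Σzᵢ·P/Pᵢˢᵃᵗ(T) = 1. Interpolate ln Pᵢˢᵃᵗ = aᵢ + bᵢ/T.
  T = 340.2 K: ΣzᵢP/Pᵢˢᵃᵗ = 1.8120
  T = 387.1 K: ΣzᵢP/Pᵢˢᵃᵗ = 0.5200
  T = 363.6 K: ΣzᵢP/Pᵢˢᵃᵗ = 0.9335
  T = 351.9 K: ΣzᵢP/Pᵢˢᵃᵗ = 1.2862
  T = 357.8 K: ΣzᵢP/Pᵢˢᵃᵗ = 1.0914
  T = 360.7 K: ΣzᵢP/Pᵢˢᵃᵗ = 1.0087
Interpolating between 360.7 K and 363.6 K gives T ≈ 361.0 K.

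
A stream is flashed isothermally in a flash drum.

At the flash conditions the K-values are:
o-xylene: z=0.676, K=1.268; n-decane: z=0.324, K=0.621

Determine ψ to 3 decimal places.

Rachford–Rice: g(ψ) = Σ zᵢ(Kᵢ−1)/(1+ψ(Kᵢ−1)) = 0.
g(0) = ΣzᵢKᵢ − 1 = 0.058 and g(1) = 1 − Σzᵢ/Kᵢ = -0.055, so a root lies in (0, 1).
Binary case is linear: z₁(K₁−1)(1+ψ(K₂−1)) + z₂(K₂−1)(1+ψ(K₁−1)) = 0
⇒ ψ = [z₁(K₁−1)+z₂(K₂−1)] / [−(K₁−1)(K₂−1)] = 0.0584/0.1016 = 0.575

ψ = 0.575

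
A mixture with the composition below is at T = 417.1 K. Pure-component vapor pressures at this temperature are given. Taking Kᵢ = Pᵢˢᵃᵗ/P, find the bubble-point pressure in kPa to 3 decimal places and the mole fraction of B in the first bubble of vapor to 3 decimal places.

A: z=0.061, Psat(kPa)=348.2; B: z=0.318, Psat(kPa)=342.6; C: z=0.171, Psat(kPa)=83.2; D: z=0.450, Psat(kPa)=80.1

At the bubble point ψ → 0, so ΣzᵢKᵢ = 1 with Kᵢ = Pᵢˢᵃᵗ/P ⇒ P = ΣzᵢPᵢˢᵃᵗ.
P = 0.061·348.2 + 0.318·342.6 + 0.171·83.2 + 0.450·80.1 = 180.459 kPa
yᵢ = zᵢPᵢˢᵃᵗ/P ⇒ y_B = 0.318·342.6/180.459 = 0.604

Pbub = 180.459 kPa, y_B = 0.604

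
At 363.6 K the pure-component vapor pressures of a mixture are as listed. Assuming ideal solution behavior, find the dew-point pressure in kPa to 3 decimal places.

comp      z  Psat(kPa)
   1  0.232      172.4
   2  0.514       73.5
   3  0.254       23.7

Pdew = 52.476 kPa

At the dew point ψ → 1, so Σzᵢ/Kᵢ = 1 with Kᵢ = Pᵢˢᵃᵗ/P ⇒ 1/P = Σzᵢ/Pᵢˢᵃᵗ.
1/P = 0.232/172.4 + 0.514/73.5 + 0.254/23.7 = 0.019056 ⇒ P = 52.476 kPa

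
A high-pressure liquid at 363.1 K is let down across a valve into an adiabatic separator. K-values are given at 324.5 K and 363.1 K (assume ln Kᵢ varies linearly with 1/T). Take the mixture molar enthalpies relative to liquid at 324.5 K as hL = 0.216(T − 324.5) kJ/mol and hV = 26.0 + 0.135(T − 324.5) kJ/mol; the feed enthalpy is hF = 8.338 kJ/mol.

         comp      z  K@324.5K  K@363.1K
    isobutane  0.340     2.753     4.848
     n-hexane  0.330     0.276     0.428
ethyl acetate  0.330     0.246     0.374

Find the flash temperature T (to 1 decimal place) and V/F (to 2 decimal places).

Adiabatic flash: solve Rachford–Rice at each trial T, then check hF = ψ·hV(T) + (1−ψ)·hL(T).
  T = 324.5 K: K = (2.753, 0.276, 0.246), RR gives ψ = 0.084, H_out = 2.173 kJ/mol
  T = 363.1 K: K = (4.848, 0.428, 0.374), RR gives ψ = 0.396, H_out = 17.389 kJ/mol
  T = 343.8 K: K = (3.712, 0.348, 0.307), RR gives ψ = 0.262, H_out = 10.572 kJ/mol
  T = 334.1 K: K = (3.208, 0.311, 0.275), RR gives ψ = 0.182, H_out = 6.665 kJ/mol
  T = 339.0 K: K = (3.457, 0.329, 0.291), RR gives ψ = 0.224, H_out = 8.698 kJ/mol
  T = 336.6 K: K = (3.334, 0.320, 0.283), RR gives ψ = 0.204, H_out = 7.719 kJ/mol
Linear interpolation between T = 336.6 (H_out = 7.719) and T = 339.0 (H_out = 8.698) on hF = 8.338 gives T ≈ 338.1 K, at which ψ = 0.22.

T = 338.1 K, V/F = 0.22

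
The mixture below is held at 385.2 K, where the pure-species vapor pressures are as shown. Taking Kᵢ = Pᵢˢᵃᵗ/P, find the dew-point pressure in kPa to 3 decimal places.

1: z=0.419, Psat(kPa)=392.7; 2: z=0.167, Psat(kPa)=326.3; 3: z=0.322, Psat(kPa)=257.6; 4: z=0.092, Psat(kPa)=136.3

At the dew point ψ → 1, so Σzᵢ/Kᵢ = 1 with Kᵢ = Pᵢˢᵃᵗ/P ⇒ 1/P = Σzᵢ/Pᵢˢᵃᵗ.
1/P = 0.419/392.7 + 0.167/326.3 + 0.322/257.6 + 0.092/136.3 = 0.003504 ⇒ P = 285.408 kPa

Pdew = 285.408 kPa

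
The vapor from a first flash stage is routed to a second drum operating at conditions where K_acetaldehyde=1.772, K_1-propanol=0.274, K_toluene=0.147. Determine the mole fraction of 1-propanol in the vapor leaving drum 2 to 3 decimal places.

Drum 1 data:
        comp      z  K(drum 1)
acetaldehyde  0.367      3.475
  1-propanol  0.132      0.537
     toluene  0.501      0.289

Drum 1:
Rachford–Rice: g(ψ₁) = Σ zᵢ(Kᵢ−1)/(1+ψ₁(Kᵢ−1)) = 0.
g(0) = ΣzᵢKᵢ − 1 = 0.491 and g(1) = 1 − Σzᵢ/Kᵢ = -1.085, so a root lies in (0, 1).
Newton–Raphson from ψ₁ = 0.58:
  ψ₁ = 0.580: g = -0.3168, g' = -1.165 → ψ₁ = 0.308
  ψ₁ = 0.308: g = -0.0121, g' = -1.177 → ψ₁ = 0.298
Converged at ψ₁ = 0.298.
Drum-1 compositions:
  acetaldehyde: x = 0.211, y = 0.734
  1-propanol: x = 0.153, y = 0.082
  toluene: x = 0.636, y = 0.184
Drum-2 feed = drum-1 vapor: z₂ = (0.7341, 0.0822, 0.1837).
Drum 2:
Rachford–Rice: g(ψ₂) = Σ zᵢ(Kᵢ−1)/(1+ψ₂(Kᵢ−1)) = 0.
Check two-phase: ΣzᵢKᵢ = 1.350 > 1 and Σzᵢ/Kᵢ = 1.964 > 1, so g(0) = 0.350 > 0 and g(1) = -0.964 < 0.
Newton–Raphson from ψ₂ = 0.38:
  ψ₂ = 0.380: g = 0.1239, g' = -0.637 → ψ₂ = 0.575
  ψ₂ = 0.575: g = -0.0171, g' = -0.852 → ψ₂ = 0.554
Converged at ψ₂ = 0.554.
  acetaldehyde: x = 0.514, y = 0.911
  1-propanol: x = 0.138, y = 0.038
  toluene: x = 0.348, y = 0.051

y_1-propanol (drum 2) = 0.038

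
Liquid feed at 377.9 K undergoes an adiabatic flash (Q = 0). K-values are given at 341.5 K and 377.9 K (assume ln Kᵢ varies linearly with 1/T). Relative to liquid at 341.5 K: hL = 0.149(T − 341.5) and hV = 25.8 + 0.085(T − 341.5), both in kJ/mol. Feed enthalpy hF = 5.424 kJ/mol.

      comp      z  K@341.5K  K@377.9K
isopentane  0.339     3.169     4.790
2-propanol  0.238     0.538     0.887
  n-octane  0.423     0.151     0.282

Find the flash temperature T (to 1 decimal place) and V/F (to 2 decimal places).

T = 344.6 K, V/F = 0.19

Adiabatic flash: solve Rachford–Rice at each trial T, then check hF = ψ·hV(T) + (1−ψ)·hL(T).
  T = 341.5 K: K = (3.169, 0.538, 0.151), RR gives ψ = 0.169, H_out = 4.351 kJ/mol
  T = 377.9 K: K = (4.790, 0.887, 0.282), RR gives ψ = 0.448, H_out = 15.942 kJ/mol
  T = 359.7 K: K = (3.937, 0.700, 0.210), RR gives ψ = 0.310, H_out = 10.339 kJ/mol
  T = 350.6 K: K = (3.542, 0.616, 0.179), RR gives ψ = 0.241, H_out = 7.441 kJ/mol
  T = 346.1 K: K = (3.355, 0.576, 0.165), RR gives ψ = 0.206, H_out = 5.945 kJ/mol
  T = 343.8 K: K = (3.261, 0.557, 0.158), RR gives ψ = 0.188, H_out = 5.157 kJ/mol
Linear interpolation between T = 343.8 (H_out = 5.157) and T = 346.1 (H_out = 5.945) on hF = 5.424 gives T ≈ 344.6 K, at which ψ = 0.19.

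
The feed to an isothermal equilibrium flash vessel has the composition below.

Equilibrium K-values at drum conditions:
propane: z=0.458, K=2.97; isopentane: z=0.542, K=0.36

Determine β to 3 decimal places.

Rachford–Rice: g(β) = Σ zᵢ(Kᵢ−1)/(1+β(Kᵢ−1)) = 0.
Check two-phase: ΣzᵢKᵢ = 1.555 > 1 and Σzᵢ/Kᵢ = 1.660 > 1, so g(0) = 0.555 > 0 and g(1) = -0.660 < 0.
Binary case is linear: z₁(K₁−1)(1+β(K₂−1)) + z₂(K₂−1)(1+β(K₁−1)) = 0
⇒ β = [z₁(K₁−1)+z₂(K₂−1)] / [−(K₁−1)(K₂−1)] = 0.5554/1.2608 = 0.440

β = 0.440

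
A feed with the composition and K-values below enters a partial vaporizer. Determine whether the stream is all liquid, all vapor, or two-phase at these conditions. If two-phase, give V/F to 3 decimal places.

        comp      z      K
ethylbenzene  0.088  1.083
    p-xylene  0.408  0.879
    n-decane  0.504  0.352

all liquid

ΣzᵢKᵢ = 0.631; Σzᵢ/Kᵢ = 1.977.
Since ΣzᵢKᵢ < 1 the mixture is below its bubble point — single liquid phase.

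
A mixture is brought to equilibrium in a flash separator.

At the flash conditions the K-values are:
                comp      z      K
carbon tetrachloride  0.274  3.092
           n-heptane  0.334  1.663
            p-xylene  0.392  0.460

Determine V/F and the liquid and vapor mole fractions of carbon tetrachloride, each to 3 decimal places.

Newton iteration, V/F⁰ = 0.5:
  V/F = 0.500: g = 0.1565, g' = -0.584 → V/F = 0.768
  V/F = 0.768: g = 0.0049, g' = -0.575 → V/F = 0.777
Converged at V/F = 0.777.
Compositions from xᵢ = zᵢ/(1+V/F(Kᵢ−1)), yᵢ = Kᵢxᵢ:
  carbon tetrachloride: x = 0.104, y = 0.323
  n-heptane: x = 0.220, y = 0.367
  p-xylene: x = 0.675, y = 0.311

V/F = 0.777, x_carbon tetrachloride = 0.104, y_carbon tetrachloride = 0.323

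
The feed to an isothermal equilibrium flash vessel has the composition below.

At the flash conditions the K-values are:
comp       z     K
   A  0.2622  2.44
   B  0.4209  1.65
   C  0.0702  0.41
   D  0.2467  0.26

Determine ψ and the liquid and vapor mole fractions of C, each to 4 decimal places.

ψ = 0.6093, x_C = 0.1096, y_C = 0.0449

Material balance + equilibrium reduce to Σ zᵢ(Kᵢ−1)/(1+ψ(Kᵢ−1)) = 0.
Feasibility: ΣzᵢKᵢ = 1.4272, Σzᵢ/Kᵢ = 1.4826 — both > 1, two phases present.
Newton–Raphson from ψ = 0.52:
  ψ = 0.5200: g = 0.06388, g' = -0.6849 → ψ = 0.6133
  ψ = 0.6133: g = -0.00303, g' = -0.7571 → ψ = 0.6093
Converged at ψ = 0.6093.
Compositions from xᵢ = zᵢ/(1+ψ(Kᵢ−1)), yᵢ = Kᵢxᵢ:
  A: x = 0.1397, y = 0.3408
  B: x = 0.3015, y = 0.4975
  C: x = 0.1096, y = 0.0449
  D: x = 0.4492, y = 0.1168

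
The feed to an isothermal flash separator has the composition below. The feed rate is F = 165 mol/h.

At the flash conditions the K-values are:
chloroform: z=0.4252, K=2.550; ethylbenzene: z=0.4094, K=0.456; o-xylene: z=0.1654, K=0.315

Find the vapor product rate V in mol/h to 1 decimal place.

V = 58.4 mol/h

Rachford–Rice: g(V/F) = Σ zᵢ(Kᵢ−1)/(1+V/F(Kᵢ−1)) = 0.
Feasibility: ΣzᵢKᵢ = 1.3230, Σzᵢ/Kᵢ = 1.5896 — both > 1, two phases present.
Iterate (Newton) starting at V/F = 0.5:
  V/F = 0.5000: g = -0.10694, g' = -0.7324 → V/F = 0.3540
  V/F = 0.3540: g = 0.00017, g' = -0.7470 → V/F = 0.3542
Converged at V/F = 0.3542.
Then V = V/F·F = 0.3542·165 = 58.4 mol/h and L = F − V = 106.6 mol/h.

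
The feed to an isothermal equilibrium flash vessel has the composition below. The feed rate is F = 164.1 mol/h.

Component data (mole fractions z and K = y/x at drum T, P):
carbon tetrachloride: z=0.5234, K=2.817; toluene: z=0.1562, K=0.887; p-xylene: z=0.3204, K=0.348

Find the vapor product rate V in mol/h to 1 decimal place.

Iterate (Newton) starting at ψ = 0.5:
  ψ = 0.5000: g = 0.16966, g' = -0.7765 → ψ = 0.7185
  ψ = 0.7185: g = 0.00028, g' = -0.8095 → ψ = 0.7188
Converged at ψ = 0.7188.
Then V = ψ·F = 0.7188·164.1 = 118.0 mol/h and L = F − V = 46.1 mol/h.

V = 118.0 mol/h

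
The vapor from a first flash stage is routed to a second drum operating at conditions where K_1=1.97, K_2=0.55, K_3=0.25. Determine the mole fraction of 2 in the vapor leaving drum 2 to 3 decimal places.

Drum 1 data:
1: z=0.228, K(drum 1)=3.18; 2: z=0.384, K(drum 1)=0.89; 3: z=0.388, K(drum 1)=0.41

y_2 (drum 2) = 0.219

Drum 1:
Newton iteration, ψ₁⁰ = 0.55:
  ψ₁ = 0.550: g = -0.1578, g' = -0.525 → ψ₁ = 0.250
  ψ₁ = 0.250: g = 0.0100, g' = -0.645 → ψ₁ = 0.265
Converged at ψ₁ = 0.265.
Drum-1 compositions:
  1: x = 0.144, y = 0.459
  2: x = 0.396, y = 0.352
  3: x = 0.460, y = 0.189
Drum-2 feed = drum-1 vapor: z₂ = (0.4594, 0.3520, 0.1886).
Drum 2:
Material balance + equilibrium reduce to Σ zᵢ(Kᵢ−1)/(1+ψ₂(Kᵢ−1)) = 0.
g(0) = ΣzᵢKᵢ − 1 = 0.146 and g(1) = 1 − Σzᵢ/Kᵢ = -0.628, so a root lies in (0, 1).
Newton–Raphson from ψ₂ = 0.48:
  ψ₂ = 0.480: g = -0.1190, g' = -0.576 → ψ₂ = 0.273
  ψ₂ = 0.273: g = -0.0064, g' = -0.531 → ψ₂ = 0.261
Converged at ψ₂ = 0.261.
  1: x = 0.366, y = 0.722
  2: x = 0.399, y = 0.219
  3: x = 0.235, y = 0.059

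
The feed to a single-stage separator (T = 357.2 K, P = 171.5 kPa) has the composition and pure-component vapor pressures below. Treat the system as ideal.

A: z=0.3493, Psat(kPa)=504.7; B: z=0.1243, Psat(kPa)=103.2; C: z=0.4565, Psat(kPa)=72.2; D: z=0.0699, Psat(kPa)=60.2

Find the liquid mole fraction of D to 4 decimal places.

Raoult's law: Kᵢ = Pᵢˢᵃᵗ/P = Pᵢˢᵃᵗ/171.5.
  K_A = 504.7/171.5 = 2.942857, K_B = 103.2/171.5 = 0.601749, K_C = 72.2/171.5 = 0.420991, K_D = 60.2/171.5 = 0.351020
Material balance + equilibrium reduce to Σ zᵢ(Kᵢ−1)/(1+β(Kᵢ−1)) = 0.
Feasibility: ΣzᵢKᵢ = 1.3195, Σzᵢ/Kᵢ = 1.6087 — both > 1, two phases present.
Newton iteration, β⁰ = 0.5:
  β = 0.5000: g = -0.15675, g' = -0.7377 → β = 0.2875
  β = 0.2875: g = 0.00664, g' = -0.8327 → β = 0.2955
Converged at β = 0.2955.
Compositions from xᵢ = zᵢ/(1+β(Kᵢ−1)), yᵢ = Kᵢxᵢ:
  A: x = 0.2219, y = 0.6530
  B: x = 0.1409, y = 0.0848
  C: x = 0.5507, y = 0.2319
  D: x = 0.0865, y = 0.0304

x_D = 0.0865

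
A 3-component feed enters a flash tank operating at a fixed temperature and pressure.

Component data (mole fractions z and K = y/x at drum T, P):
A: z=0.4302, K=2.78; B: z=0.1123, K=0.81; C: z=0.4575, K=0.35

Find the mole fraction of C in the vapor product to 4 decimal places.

y_C = 0.2217

Newton–Raphson from β = 0.7:
  β = 0.7000: g = -0.22931, g' = -0.9264 → β = 0.4525
  β = 0.4525: g = -0.02046, g' = -0.8110 → β = 0.4272
  β = 0.4272: g = 0.00005, g' = -0.8151 → β = 0.4273
Converged at β = 0.4273.
Compositions from xᵢ = zᵢ/(1+β(Kᵢ−1)), yᵢ = Kᵢxᵢ:
  A: x = 0.2444, y = 0.6793
  B: x = 0.1222, y = 0.0990
  C: x = 0.6334, y = 0.2217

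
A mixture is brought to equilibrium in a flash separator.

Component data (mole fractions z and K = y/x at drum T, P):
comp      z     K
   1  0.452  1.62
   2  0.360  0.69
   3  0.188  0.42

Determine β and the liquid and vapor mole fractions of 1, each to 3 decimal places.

Rachford–Rice: g(β) = Σ zᵢ(Kᵢ−1)/(1+β(Kᵢ−1)) = 0.
Check two-phase: ΣzᵢKᵢ = 1.060 > 1 and Σzᵢ/Kᵢ = 1.248 > 1, so g(0) = 0.060 > 0 and g(1) = -0.248 < 0.
Iterate (Newton) starting at β = 0.5:
  β = 0.500: g = -0.0717, g' = -0.275 → β = 0.239
  β = 0.239: g = -0.0031, g' = -0.257 → β = 0.227
Converged at β = 0.227.
Compositions from xᵢ = zᵢ/(1+β(Kᵢ−1)), yᵢ = Kᵢxᵢ:
  1: x = 0.396, y = 0.642
  2: x = 0.387, y = 0.267
  3: x = 0.217, y = 0.091

β = 0.227, x_1 = 0.396, y_1 = 0.642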